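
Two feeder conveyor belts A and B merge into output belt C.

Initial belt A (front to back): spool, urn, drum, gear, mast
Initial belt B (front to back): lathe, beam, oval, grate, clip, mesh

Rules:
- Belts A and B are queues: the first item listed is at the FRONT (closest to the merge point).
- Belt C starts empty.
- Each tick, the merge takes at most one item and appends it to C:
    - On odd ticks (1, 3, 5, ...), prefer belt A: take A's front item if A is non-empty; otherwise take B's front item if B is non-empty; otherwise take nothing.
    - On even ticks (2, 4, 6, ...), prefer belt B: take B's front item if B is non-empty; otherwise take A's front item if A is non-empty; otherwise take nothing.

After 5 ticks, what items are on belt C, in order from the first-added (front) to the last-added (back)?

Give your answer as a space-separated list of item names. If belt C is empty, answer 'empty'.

Tick 1: prefer A, take spool from A; A=[urn,drum,gear,mast] B=[lathe,beam,oval,grate,clip,mesh] C=[spool]
Tick 2: prefer B, take lathe from B; A=[urn,drum,gear,mast] B=[beam,oval,grate,clip,mesh] C=[spool,lathe]
Tick 3: prefer A, take urn from A; A=[drum,gear,mast] B=[beam,oval,grate,clip,mesh] C=[spool,lathe,urn]
Tick 4: prefer B, take beam from B; A=[drum,gear,mast] B=[oval,grate,clip,mesh] C=[spool,lathe,urn,beam]
Tick 5: prefer A, take drum from A; A=[gear,mast] B=[oval,grate,clip,mesh] C=[spool,lathe,urn,beam,drum]

Answer: spool lathe urn beam drum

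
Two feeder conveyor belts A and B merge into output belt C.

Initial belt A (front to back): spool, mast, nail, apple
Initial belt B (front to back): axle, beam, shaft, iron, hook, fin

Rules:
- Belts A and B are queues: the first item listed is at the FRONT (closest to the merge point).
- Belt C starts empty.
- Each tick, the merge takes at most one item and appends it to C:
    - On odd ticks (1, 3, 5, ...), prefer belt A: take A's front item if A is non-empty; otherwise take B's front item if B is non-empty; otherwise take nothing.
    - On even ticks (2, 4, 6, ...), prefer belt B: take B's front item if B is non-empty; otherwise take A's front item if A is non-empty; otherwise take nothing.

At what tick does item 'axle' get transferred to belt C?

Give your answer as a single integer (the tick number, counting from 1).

Answer: 2

Derivation:
Tick 1: prefer A, take spool from A; A=[mast,nail,apple] B=[axle,beam,shaft,iron,hook,fin] C=[spool]
Tick 2: prefer B, take axle from B; A=[mast,nail,apple] B=[beam,shaft,iron,hook,fin] C=[spool,axle]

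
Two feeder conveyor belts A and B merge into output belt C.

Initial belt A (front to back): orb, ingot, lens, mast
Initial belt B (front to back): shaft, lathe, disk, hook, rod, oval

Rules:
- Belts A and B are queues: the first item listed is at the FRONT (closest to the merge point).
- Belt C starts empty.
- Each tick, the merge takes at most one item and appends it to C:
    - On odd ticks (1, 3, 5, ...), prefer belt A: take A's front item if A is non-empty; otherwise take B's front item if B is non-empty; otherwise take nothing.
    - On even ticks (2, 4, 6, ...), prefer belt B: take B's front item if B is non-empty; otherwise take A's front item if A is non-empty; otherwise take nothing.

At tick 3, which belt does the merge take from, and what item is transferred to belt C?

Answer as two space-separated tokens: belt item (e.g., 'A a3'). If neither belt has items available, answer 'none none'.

Answer: A ingot

Derivation:
Tick 1: prefer A, take orb from A; A=[ingot,lens,mast] B=[shaft,lathe,disk,hook,rod,oval] C=[orb]
Tick 2: prefer B, take shaft from B; A=[ingot,lens,mast] B=[lathe,disk,hook,rod,oval] C=[orb,shaft]
Tick 3: prefer A, take ingot from A; A=[lens,mast] B=[lathe,disk,hook,rod,oval] C=[orb,shaft,ingot]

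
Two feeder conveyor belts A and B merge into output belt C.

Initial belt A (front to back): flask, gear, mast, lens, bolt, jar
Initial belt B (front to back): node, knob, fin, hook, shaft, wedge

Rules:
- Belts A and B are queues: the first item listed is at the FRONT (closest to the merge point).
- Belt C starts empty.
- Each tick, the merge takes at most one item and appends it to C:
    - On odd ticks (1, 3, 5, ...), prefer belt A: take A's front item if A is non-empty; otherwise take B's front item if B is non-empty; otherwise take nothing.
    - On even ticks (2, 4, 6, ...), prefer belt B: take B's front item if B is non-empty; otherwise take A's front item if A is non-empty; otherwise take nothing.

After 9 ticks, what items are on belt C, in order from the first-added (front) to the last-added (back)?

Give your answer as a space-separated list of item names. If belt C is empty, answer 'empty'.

Tick 1: prefer A, take flask from A; A=[gear,mast,lens,bolt,jar] B=[node,knob,fin,hook,shaft,wedge] C=[flask]
Tick 2: prefer B, take node from B; A=[gear,mast,lens,bolt,jar] B=[knob,fin,hook,shaft,wedge] C=[flask,node]
Tick 3: prefer A, take gear from A; A=[mast,lens,bolt,jar] B=[knob,fin,hook,shaft,wedge] C=[flask,node,gear]
Tick 4: prefer B, take knob from B; A=[mast,lens,bolt,jar] B=[fin,hook,shaft,wedge] C=[flask,node,gear,knob]
Tick 5: prefer A, take mast from A; A=[lens,bolt,jar] B=[fin,hook,shaft,wedge] C=[flask,node,gear,knob,mast]
Tick 6: prefer B, take fin from B; A=[lens,bolt,jar] B=[hook,shaft,wedge] C=[flask,node,gear,knob,mast,fin]
Tick 7: prefer A, take lens from A; A=[bolt,jar] B=[hook,shaft,wedge] C=[flask,node,gear,knob,mast,fin,lens]
Tick 8: prefer B, take hook from B; A=[bolt,jar] B=[shaft,wedge] C=[flask,node,gear,knob,mast,fin,lens,hook]
Tick 9: prefer A, take bolt from A; A=[jar] B=[shaft,wedge] C=[flask,node,gear,knob,mast,fin,lens,hook,bolt]

Answer: flask node gear knob mast fin lens hook bolt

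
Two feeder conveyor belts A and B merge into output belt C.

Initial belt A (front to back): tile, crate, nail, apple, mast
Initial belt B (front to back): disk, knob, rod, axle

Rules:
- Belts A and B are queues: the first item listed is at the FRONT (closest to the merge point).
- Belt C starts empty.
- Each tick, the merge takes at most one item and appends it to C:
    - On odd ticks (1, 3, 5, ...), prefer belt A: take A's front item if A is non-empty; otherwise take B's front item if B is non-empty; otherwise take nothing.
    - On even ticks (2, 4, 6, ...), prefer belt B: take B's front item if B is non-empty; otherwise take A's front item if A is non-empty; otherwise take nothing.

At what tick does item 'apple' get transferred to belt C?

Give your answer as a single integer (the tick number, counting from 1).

Tick 1: prefer A, take tile from A; A=[crate,nail,apple,mast] B=[disk,knob,rod,axle] C=[tile]
Tick 2: prefer B, take disk from B; A=[crate,nail,apple,mast] B=[knob,rod,axle] C=[tile,disk]
Tick 3: prefer A, take crate from A; A=[nail,apple,mast] B=[knob,rod,axle] C=[tile,disk,crate]
Tick 4: prefer B, take knob from B; A=[nail,apple,mast] B=[rod,axle] C=[tile,disk,crate,knob]
Tick 5: prefer A, take nail from A; A=[apple,mast] B=[rod,axle] C=[tile,disk,crate,knob,nail]
Tick 6: prefer B, take rod from B; A=[apple,mast] B=[axle] C=[tile,disk,crate,knob,nail,rod]
Tick 7: prefer A, take apple from A; A=[mast] B=[axle] C=[tile,disk,crate,knob,nail,rod,apple]

Answer: 7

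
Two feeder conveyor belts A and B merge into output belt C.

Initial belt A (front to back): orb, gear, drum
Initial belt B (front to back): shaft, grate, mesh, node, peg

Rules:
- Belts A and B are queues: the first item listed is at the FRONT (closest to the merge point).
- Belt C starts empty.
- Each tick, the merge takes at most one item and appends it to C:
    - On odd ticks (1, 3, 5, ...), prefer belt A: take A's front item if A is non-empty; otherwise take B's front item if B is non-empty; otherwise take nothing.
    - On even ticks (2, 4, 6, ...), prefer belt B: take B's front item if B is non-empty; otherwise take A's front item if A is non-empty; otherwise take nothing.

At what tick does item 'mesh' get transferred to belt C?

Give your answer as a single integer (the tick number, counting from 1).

Answer: 6

Derivation:
Tick 1: prefer A, take orb from A; A=[gear,drum] B=[shaft,grate,mesh,node,peg] C=[orb]
Tick 2: prefer B, take shaft from B; A=[gear,drum] B=[grate,mesh,node,peg] C=[orb,shaft]
Tick 3: prefer A, take gear from A; A=[drum] B=[grate,mesh,node,peg] C=[orb,shaft,gear]
Tick 4: prefer B, take grate from B; A=[drum] B=[mesh,node,peg] C=[orb,shaft,gear,grate]
Tick 5: prefer A, take drum from A; A=[-] B=[mesh,node,peg] C=[orb,shaft,gear,grate,drum]
Tick 6: prefer B, take mesh from B; A=[-] B=[node,peg] C=[orb,shaft,gear,grate,drum,mesh]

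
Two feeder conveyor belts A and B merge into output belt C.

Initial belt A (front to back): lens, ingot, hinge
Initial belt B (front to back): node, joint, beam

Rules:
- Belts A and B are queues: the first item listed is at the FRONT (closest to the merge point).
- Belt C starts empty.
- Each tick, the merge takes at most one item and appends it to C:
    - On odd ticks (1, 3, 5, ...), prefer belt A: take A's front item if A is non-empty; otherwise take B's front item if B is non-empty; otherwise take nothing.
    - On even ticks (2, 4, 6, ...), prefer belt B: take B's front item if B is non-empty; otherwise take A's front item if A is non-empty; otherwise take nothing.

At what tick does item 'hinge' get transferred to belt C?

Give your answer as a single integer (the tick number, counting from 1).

Answer: 5

Derivation:
Tick 1: prefer A, take lens from A; A=[ingot,hinge] B=[node,joint,beam] C=[lens]
Tick 2: prefer B, take node from B; A=[ingot,hinge] B=[joint,beam] C=[lens,node]
Tick 3: prefer A, take ingot from A; A=[hinge] B=[joint,beam] C=[lens,node,ingot]
Tick 4: prefer B, take joint from B; A=[hinge] B=[beam] C=[lens,node,ingot,joint]
Tick 5: prefer A, take hinge from A; A=[-] B=[beam] C=[lens,node,ingot,joint,hinge]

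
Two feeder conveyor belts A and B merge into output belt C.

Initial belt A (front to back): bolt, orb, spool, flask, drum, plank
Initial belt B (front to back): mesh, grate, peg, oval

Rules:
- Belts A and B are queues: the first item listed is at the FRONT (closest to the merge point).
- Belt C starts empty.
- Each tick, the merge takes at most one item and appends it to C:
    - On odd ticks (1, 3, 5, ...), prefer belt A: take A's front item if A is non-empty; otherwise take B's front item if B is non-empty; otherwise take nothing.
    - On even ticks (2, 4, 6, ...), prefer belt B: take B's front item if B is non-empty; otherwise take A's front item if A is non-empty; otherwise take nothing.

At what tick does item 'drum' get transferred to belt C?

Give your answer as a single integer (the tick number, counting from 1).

Tick 1: prefer A, take bolt from A; A=[orb,spool,flask,drum,plank] B=[mesh,grate,peg,oval] C=[bolt]
Tick 2: prefer B, take mesh from B; A=[orb,spool,flask,drum,plank] B=[grate,peg,oval] C=[bolt,mesh]
Tick 3: prefer A, take orb from A; A=[spool,flask,drum,plank] B=[grate,peg,oval] C=[bolt,mesh,orb]
Tick 4: prefer B, take grate from B; A=[spool,flask,drum,plank] B=[peg,oval] C=[bolt,mesh,orb,grate]
Tick 5: prefer A, take spool from A; A=[flask,drum,plank] B=[peg,oval] C=[bolt,mesh,orb,grate,spool]
Tick 6: prefer B, take peg from B; A=[flask,drum,plank] B=[oval] C=[bolt,mesh,orb,grate,spool,peg]
Tick 7: prefer A, take flask from A; A=[drum,plank] B=[oval] C=[bolt,mesh,orb,grate,spool,peg,flask]
Tick 8: prefer B, take oval from B; A=[drum,plank] B=[-] C=[bolt,mesh,orb,grate,spool,peg,flask,oval]
Tick 9: prefer A, take drum from A; A=[plank] B=[-] C=[bolt,mesh,orb,grate,spool,peg,flask,oval,drum]

Answer: 9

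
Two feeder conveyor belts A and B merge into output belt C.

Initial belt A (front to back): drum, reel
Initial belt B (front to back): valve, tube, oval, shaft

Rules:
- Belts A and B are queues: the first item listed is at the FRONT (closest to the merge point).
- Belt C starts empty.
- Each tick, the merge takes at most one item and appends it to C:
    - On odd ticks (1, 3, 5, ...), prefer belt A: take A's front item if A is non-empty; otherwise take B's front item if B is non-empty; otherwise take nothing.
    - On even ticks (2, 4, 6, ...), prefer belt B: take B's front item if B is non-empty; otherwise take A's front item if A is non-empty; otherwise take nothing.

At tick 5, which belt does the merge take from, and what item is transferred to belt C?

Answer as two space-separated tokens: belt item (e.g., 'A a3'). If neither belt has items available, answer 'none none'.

Tick 1: prefer A, take drum from A; A=[reel] B=[valve,tube,oval,shaft] C=[drum]
Tick 2: prefer B, take valve from B; A=[reel] B=[tube,oval,shaft] C=[drum,valve]
Tick 3: prefer A, take reel from A; A=[-] B=[tube,oval,shaft] C=[drum,valve,reel]
Tick 4: prefer B, take tube from B; A=[-] B=[oval,shaft] C=[drum,valve,reel,tube]
Tick 5: prefer A, take oval from B; A=[-] B=[shaft] C=[drum,valve,reel,tube,oval]

Answer: B oval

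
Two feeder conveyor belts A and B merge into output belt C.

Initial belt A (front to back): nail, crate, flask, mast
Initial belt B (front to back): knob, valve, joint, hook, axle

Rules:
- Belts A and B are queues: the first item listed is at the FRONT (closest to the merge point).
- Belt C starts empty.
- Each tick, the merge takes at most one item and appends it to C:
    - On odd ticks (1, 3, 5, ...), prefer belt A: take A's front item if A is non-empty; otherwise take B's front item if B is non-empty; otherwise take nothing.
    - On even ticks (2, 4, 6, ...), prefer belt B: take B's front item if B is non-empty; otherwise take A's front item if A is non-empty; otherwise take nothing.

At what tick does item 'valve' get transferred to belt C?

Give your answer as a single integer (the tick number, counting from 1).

Answer: 4

Derivation:
Tick 1: prefer A, take nail from A; A=[crate,flask,mast] B=[knob,valve,joint,hook,axle] C=[nail]
Tick 2: prefer B, take knob from B; A=[crate,flask,mast] B=[valve,joint,hook,axle] C=[nail,knob]
Tick 3: prefer A, take crate from A; A=[flask,mast] B=[valve,joint,hook,axle] C=[nail,knob,crate]
Tick 4: prefer B, take valve from B; A=[flask,mast] B=[joint,hook,axle] C=[nail,knob,crate,valve]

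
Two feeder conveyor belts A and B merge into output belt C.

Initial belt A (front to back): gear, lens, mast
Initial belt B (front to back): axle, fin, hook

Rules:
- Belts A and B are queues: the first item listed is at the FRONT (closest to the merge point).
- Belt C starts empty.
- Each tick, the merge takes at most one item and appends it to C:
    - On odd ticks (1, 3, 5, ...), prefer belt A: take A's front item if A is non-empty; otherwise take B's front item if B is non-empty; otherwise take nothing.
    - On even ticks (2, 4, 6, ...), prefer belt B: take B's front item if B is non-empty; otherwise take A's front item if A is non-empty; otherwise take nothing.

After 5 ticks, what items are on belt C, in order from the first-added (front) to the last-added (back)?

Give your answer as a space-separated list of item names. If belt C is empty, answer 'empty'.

Tick 1: prefer A, take gear from A; A=[lens,mast] B=[axle,fin,hook] C=[gear]
Tick 2: prefer B, take axle from B; A=[lens,mast] B=[fin,hook] C=[gear,axle]
Tick 3: prefer A, take lens from A; A=[mast] B=[fin,hook] C=[gear,axle,lens]
Tick 4: prefer B, take fin from B; A=[mast] B=[hook] C=[gear,axle,lens,fin]
Tick 5: prefer A, take mast from A; A=[-] B=[hook] C=[gear,axle,lens,fin,mast]

Answer: gear axle lens fin mast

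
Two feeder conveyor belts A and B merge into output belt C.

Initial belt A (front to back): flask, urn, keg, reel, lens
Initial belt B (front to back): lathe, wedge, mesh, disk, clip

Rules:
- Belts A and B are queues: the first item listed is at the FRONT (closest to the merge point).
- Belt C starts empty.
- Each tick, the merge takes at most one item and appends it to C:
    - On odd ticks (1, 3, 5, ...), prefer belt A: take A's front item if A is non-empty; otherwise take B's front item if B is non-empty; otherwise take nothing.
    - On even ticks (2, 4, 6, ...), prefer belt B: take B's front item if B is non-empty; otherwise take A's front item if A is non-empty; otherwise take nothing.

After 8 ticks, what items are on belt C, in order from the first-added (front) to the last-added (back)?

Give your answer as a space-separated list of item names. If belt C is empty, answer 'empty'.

Tick 1: prefer A, take flask from A; A=[urn,keg,reel,lens] B=[lathe,wedge,mesh,disk,clip] C=[flask]
Tick 2: prefer B, take lathe from B; A=[urn,keg,reel,lens] B=[wedge,mesh,disk,clip] C=[flask,lathe]
Tick 3: prefer A, take urn from A; A=[keg,reel,lens] B=[wedge,mesh,disk,clip] C=[flask,lathe,urn]
Tick 4: prefer B, take wedge from B; A=[keg,reel,lens] B=[mesh,disk,clip] C=[flask,lathe,urn,wedge]
Tick 5: prefer A, take keg from A; A=[reel,lens] B=[mesh,disk,clip] C=[flask,lathe,urn,wedge,keg]
Tick 6: prefer B, take mesh from B; A=[reel,lens] B=[disk,clip] C=[flask,lathe,urn,wedge,keg,mesh]
Tick 7: prefer A, take reel from A; A=[lens] B=[disk,clip] C=[flask,lathe,urn,wedge,keg,mesh,reel]
Tick 8: prefer B, take disk from B; A=[lens] B=[clip] C=[flask,lathe,urn,wedge,keg,mesh,reel,disk]

Answer: flask lathe urn wedge keg mesh reel disk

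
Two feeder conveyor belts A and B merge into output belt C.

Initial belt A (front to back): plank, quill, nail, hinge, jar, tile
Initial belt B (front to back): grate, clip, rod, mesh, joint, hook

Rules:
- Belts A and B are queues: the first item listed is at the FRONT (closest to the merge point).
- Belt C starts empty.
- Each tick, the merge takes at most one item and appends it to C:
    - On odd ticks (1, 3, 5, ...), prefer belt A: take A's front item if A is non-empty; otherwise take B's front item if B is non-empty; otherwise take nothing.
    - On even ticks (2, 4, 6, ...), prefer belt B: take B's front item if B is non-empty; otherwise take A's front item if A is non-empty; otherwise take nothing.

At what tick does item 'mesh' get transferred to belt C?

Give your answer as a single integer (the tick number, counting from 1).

Answer: 8

Derivation:
Tick 1: prefer A, take plank from A; A=[quill,nail,hinge,jar,tile] B=[grate,clip,rod,mesh,joint,hook] C=[plank]
Tick 2: prefer B, take grate from B; A=[quill,nail,hinge,jar,tile] B=[clip,rod,mesh,joint,hook] C=[plank,grate]
Tick 3: prefer A, take quill from A; A=[nail,hinge,jar,tile] B=[clip,rod,mesh,joint,hook] C=[plank,grate,quill]
Tick 4: prefer B, take clip from B; A=[nail,hinge,jar,tile] B=[rod,mesh,joint,hook] C=[plank,grate,quill,clip]
Tick 5: prefer A, take nail from A; A=[hinge,jar,tile] B=[rod,mesh,joint,hook] C=[plank,grate,quill,clip,nail]
Tick 6: prefer B, take rod from B; A=[hinge,jar,tile] B=[mesh,joint,hook] C=[plank,grate,quill,clip,nail,rod]
Tick 7: prefer A, take hinge from A; A=[jar,tile] B=[mesh,joint,hook] C=[plank,grate,quill,clip,nail,rod,hinge]
Tick 8: prefer B, take mesh from B; A=[jar,tile] B=[joint,hook] C=[plank,grate,quill,clip,nail,rod,hinge,mesh]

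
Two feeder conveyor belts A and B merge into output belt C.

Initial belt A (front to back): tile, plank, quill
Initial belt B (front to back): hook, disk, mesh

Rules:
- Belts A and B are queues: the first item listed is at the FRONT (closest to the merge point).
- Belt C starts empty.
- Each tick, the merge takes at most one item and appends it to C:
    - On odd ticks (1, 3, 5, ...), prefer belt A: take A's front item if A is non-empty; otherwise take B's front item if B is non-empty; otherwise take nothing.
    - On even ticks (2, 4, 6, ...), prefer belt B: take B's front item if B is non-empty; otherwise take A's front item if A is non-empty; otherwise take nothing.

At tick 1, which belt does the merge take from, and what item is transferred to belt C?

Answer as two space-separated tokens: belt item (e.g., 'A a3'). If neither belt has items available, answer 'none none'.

Answer: A tile

Derivation:
Tick 1: prefer A, take tile from A; A=[plank,quill] B=[hook,disk,mesh] C=[tile]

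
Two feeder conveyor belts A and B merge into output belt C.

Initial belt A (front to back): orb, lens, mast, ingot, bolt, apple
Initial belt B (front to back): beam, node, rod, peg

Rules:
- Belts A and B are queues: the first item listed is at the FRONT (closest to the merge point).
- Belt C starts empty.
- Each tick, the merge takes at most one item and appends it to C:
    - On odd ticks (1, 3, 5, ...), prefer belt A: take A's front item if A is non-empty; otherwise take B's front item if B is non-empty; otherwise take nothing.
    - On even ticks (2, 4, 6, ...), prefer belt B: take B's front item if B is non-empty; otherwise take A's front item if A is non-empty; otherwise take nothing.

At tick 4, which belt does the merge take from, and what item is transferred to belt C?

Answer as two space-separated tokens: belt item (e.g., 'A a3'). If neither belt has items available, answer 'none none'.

Answer: B node

Derivation:
Tick 1: prefer A, take orb from A; A=[lens,mast,ingot,bolt,apple] B=[beam,node,rod,peg] C=[orb]
Tick 2: prefer B, take beam from B; A=[lens,mast,ingot,bolt,apple] B=[node,rod,peg] C=[orb,beam]
Tick 3: prefer A, take lens from A; A=[mast,ingot,bolt,apple] B=[node,rod,peg] C=[orb,beam,lens]
Tick 4: prefer B, take node from B; A=[mast,ingot,bolt,apple] B=[rod,peg] C=[orb,beam,lens,node]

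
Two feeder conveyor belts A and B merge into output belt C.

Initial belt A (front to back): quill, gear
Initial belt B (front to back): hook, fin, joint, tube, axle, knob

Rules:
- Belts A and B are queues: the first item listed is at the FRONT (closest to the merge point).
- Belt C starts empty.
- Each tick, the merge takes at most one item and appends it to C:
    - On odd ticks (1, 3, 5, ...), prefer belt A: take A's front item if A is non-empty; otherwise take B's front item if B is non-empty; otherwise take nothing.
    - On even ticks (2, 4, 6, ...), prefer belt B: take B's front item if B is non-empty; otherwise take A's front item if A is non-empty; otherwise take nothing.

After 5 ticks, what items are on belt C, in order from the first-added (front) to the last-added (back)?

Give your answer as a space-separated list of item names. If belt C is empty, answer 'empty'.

Tick 1: prefer A, take quill from A; A=[gear] B=[hook,fin,joint,tube,axle,knob] C=[quill]
Tick 2: prefer B, take hook from B; A=[gear] B=[fin,joint,tube,axle,knob] C=[quill,hook]
Tick 3: prefer A, take gear from A; A=[-] B=[fin,joint,tube,axle,knob] C=[quill,hook,gear]
Tick 4: prefer B, take fin from B; A=[-] B=[joint,tube,axle,knob] C=[quill,hook,gear,fin]
Tick 5: prefer A, take joint from B; A=[-] B=[tube,axle,knob] C=[quill,hook,gear,fin,joint]

Answer: quill hook gear fin joint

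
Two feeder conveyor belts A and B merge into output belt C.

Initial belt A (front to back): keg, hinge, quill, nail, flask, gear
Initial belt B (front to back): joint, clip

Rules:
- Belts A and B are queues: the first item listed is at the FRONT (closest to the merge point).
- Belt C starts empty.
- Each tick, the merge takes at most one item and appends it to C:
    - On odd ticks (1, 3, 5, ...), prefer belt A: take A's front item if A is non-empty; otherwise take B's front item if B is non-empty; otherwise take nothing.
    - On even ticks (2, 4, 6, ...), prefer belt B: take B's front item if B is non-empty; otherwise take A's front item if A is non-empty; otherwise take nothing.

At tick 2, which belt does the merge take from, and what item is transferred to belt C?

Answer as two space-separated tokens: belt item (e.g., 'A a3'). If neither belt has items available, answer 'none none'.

Answer: B joint

Derivation:
Tick 1: prefer A, take keg from A; A=[hinge,quill,nail,flask,gear] B=[joint,clip] C=[keg]
Tick 2: prefer B, take joint from B; A=[hinge,quill,nail,flask,gear] B=[clip] C=[keg,joint]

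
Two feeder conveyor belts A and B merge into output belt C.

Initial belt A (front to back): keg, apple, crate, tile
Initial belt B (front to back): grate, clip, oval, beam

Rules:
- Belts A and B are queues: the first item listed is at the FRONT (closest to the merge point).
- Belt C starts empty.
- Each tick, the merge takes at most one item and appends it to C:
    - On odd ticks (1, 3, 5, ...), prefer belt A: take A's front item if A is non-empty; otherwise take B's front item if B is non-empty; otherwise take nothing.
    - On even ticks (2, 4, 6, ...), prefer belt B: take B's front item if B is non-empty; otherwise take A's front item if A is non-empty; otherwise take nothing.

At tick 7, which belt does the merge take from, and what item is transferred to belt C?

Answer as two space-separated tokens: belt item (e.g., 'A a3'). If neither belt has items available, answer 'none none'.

Answer: A tile

Derivation:
Tick 1: prefer A, take keg from A; A=[apple,crate,tile] B=[grate,clip,oval,beam] C=[keg]
Tick 2: prefer B, take grate from B; A=[apple,crate,tile] B=[clip,oval,beam] C=[keg,grate]
Tick 3: prefer A, take apple from A; A=[crate,tile] B=[clip,oval,beam] C=[keg,grate,apple]
Tick 4: prefer B, take clip from B; A=[crate,tile] B=[oval,beam] C=[keg,grate,apple,clip]
Tick 5: prefer A, take crate from A; A=[tile] B=[oval,beam] C=[keg,grate,apple,clip,crate]
Tick 6: prefer B, take oval from B; A=[tile] B=[beam] C=[keg,grate,apple,clip,crate,oval]
Tick 7: prefer A, take tile from A; A=[-] B=[beam] C=[keg,grate,apple,clip,crate,oval,tile]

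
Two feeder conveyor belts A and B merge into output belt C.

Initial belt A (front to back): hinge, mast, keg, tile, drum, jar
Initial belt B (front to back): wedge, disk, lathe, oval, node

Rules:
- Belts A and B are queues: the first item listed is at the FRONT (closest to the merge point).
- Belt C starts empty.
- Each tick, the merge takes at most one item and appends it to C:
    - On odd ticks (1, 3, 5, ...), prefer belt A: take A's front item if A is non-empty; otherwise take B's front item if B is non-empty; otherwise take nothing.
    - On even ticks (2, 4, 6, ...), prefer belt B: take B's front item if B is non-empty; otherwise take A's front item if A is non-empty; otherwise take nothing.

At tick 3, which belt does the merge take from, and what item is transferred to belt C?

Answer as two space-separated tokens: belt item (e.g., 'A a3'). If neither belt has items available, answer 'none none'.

Answer: A mast

Derivation:
Tick 1: prefer A, take hinge from A; A=[mast,keg,tile,drum,jar] B=[wedge,disk,lathe,oval,node] C=[hinge]
Tick 2: prefer B, take wedge from B; A=[mast,keg,tile,drum,jar] B=[disk,lathe,oval,node] C=[hinge,wedge]
Tick 3: prefer A, take mast from A; A=[keg,tile,drum,jar] B=[disk,lathe,oval,node] C=[hinge,wedge,mast]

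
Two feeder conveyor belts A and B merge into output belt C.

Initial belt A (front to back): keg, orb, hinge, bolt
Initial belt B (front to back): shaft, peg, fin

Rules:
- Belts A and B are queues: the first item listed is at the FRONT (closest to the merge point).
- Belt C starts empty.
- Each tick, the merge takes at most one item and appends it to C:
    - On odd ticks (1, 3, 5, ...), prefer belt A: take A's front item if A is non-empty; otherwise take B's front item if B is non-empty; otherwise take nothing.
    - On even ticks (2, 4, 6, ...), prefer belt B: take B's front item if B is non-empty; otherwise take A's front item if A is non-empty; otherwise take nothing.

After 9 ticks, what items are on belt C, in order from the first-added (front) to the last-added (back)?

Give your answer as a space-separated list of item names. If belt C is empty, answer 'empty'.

Answer: keg shaft orb peg hinge fin bolt

Derivation:
Tick 1: prefer A, take keg from A; A=[orb,hinge,bolt] B=[shaft,peg,fin] C=[keg]
Tick 2: prefer B, take shaft from B; A=[orb,hinge,bolt] B=[peg,fin] C=[keg,shaft]
Tick 3: prefer A, take orb from A; A=[hinge,bolt] B=[peg,fin] C=[keg,shaft,orb]
Tick 4: prefer B, take peg from B; A=[hinge,bolt] B=[fin] C=[keg,shaft,orb,peg]
Tick 5: prefer A, take hinge from A; A=[bolt] B=[fin] C=[keg,shaft,orb,peg,hinge]
Tick 6: prefer B, take fin from B; A=[bolt] B=[-] C=[keg,shaft,orb,peg,hinge,fin]
Tick 7: prefer A, take bolt from A; A=[-] B=[-] C=[keg,shaft,orb,peg,hinge,fin,bolt]
Tick 8: prefer B, both empty, nothing taken; A=[-] B=[-] C=[keg,shaft,orb,peg,hinge,fin,bolt]
Tick 9: prefer A, both empty, nothing taken; A=[-] B=[-] C=[keg,shaft,orb,peg,hinge,fin,bolt]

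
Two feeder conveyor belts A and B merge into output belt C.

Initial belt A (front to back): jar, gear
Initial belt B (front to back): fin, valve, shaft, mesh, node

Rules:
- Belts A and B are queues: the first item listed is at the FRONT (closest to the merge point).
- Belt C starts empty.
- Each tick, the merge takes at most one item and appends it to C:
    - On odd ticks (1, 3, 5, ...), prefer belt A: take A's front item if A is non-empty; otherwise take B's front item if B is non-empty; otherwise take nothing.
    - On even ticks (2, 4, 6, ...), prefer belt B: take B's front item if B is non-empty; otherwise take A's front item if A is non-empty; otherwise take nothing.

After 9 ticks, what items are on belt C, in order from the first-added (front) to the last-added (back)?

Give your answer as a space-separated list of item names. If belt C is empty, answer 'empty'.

Tick 1: prefer A, take jar from A; A=[gear] B=[fin,valve,shaft,mesh,node] C=[jar]
Tick 2: prefer B, take fin from B; A=[gear] B=[valve,shaft,mesh,node] C=[jar,fin]
Tick 3: prefer A, take gear from A; A=[-] B=[valve,shaft,mesh,node] C=[jar,fin,gear]
Tick 4: prefer B, take valve from B; A=[-] B=[shaft,mesh,node] C=[jar,fin,gear,valve]
Tick 5: prefer A, take shaft from B; A=[-] B=[mesh,node] C=[jar,fin,gear,valve,shaft]
Tick 6: prefer B, take mesh from B; A=[-] B=[node] C=[jar,fin,gear,valve,shaft,mesh]
Tick 7: prefer A, take node from B; A=[-] B=[-] C=[jar,fin,gear,valve,shaft,mesh,node]
Tick 8: prefer B, both empty, nothing taken; A=[-] B=[-] C=[jar,fin,gear,valve,shaft,mesh,node]
Tick 9: prefer A, both empty, nothing taken; A=[-] B=[-] C=[jar,fin,gear,valve,shaft,mesh,node]

Answer: jar fin gear valve shaft mesh node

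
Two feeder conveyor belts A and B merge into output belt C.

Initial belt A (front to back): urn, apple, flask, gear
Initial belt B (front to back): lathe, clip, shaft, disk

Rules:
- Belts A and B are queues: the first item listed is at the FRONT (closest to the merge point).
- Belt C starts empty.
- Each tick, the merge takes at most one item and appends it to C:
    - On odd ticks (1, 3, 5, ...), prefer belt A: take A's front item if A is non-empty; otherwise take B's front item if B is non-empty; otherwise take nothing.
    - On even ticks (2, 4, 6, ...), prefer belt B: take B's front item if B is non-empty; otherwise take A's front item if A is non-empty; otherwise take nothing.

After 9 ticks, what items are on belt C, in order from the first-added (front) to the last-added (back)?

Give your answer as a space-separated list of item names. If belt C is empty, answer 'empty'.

Answer: urn lathe apple clip flask shaft gear disk

Derivation:
Tick 1: prefer A, take urn from A; A=[apple,flask,gear] B=[lathe,clip,shaft,disk] C=[urn]
Tick 2: prefer B, take lathe from B; A=[apple,flask,gear] B=[clip,shaft,disk] C=[urn,lathe]
Tick 3: prefer A, take apple from A; A=[flask,gear] B=[clip,shaft,disk] C=[urn,lathe,apple]
Tick 4: prefer B, take clip from B; A=[flask,gear] B=[shaft,disk] C=[urn,lathe,apple,clip]
Tick 5: prefer A, take flask from A; A=[gear] B=[shaft,disk] C=[urn,lathe,apple,clip,flask]
Tick 6: prefer B, take shaft from B; A=[gear] B=[disk] C=[urn,lathe,apple,clip,flask,shaft]
Tick 7: prefer A, take gear from A; A=[-] B=[disk] C=[urn,lathe,apple,clip,flask,shaft,gear]
Tick 8: prefer B, take disk from B; A=[-] B=[-] C=[urn,lathe,apple,clip,flask,shaft,gear,disk]
Tick 9: prefer A, both empty, nothing taken; A=[-] B=[-] C=[urn,lathe,apple,clip,flask,shaft,gear,disk]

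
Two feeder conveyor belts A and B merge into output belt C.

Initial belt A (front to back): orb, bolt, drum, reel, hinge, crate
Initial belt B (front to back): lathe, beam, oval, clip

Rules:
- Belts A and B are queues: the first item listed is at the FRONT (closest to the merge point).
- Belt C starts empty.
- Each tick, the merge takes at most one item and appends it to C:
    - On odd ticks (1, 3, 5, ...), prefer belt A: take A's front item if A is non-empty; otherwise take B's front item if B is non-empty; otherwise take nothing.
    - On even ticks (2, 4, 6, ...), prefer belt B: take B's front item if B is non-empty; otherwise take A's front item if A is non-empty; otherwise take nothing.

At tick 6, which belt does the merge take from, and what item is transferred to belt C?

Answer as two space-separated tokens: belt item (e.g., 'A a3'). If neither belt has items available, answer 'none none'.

Tick 1: prefer A, take orb from A; A=[bolt,drum,reel,hinge,crate] B=[lathe,beam,oval,clip] C=[orb]
Tick 2: prefer B, take lathe from B; A=[bolt,drum,reel,hinge,crate] B=[beam,oval,clip] C=[orb,lathe]
Tick 3: prefer A, take bolt from A; A=[drum,reel,hinge,crate] B=[beam,oval,clip] C=[orb,lathe,bolt]
Tick 4: prefer B, take beam from B; A=[drum,reel,hinge,crate] B=[oval,clip] C=[orb,lathe,bolt,beam]
Tick 5: prefer A, take drum from A; A=[reel,hinge,crate] B=[oval,clip] C=[orb,lathe,bolt,beam,drum]
Tick 6: prefer B, take oval from B; A=[reel,hinge,crate] B=[clip] C=[orb,lathe,bolt,beam,drum,oval]

Answer: B oval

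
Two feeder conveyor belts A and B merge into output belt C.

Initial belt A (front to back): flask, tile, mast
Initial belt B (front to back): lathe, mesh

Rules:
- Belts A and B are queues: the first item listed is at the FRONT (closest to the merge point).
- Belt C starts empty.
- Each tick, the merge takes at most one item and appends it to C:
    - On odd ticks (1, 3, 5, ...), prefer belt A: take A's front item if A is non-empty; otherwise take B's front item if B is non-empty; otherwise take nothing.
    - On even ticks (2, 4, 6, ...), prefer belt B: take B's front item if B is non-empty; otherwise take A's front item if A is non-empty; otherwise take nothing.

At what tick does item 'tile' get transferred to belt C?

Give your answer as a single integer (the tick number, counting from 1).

Tick 1: prefer A, take flask from A; A=[tile,mast] B=[lathe,mesh] C=[flask]
Tick 2: prefer B, take lathe from B; A=[tile,mast] B=[mesh] C=[flask,lathe]
Tick 3: prefer A, take tile from A; A=[mast] B=[mesh] C=[flask,lathe,tile]

Answer: 3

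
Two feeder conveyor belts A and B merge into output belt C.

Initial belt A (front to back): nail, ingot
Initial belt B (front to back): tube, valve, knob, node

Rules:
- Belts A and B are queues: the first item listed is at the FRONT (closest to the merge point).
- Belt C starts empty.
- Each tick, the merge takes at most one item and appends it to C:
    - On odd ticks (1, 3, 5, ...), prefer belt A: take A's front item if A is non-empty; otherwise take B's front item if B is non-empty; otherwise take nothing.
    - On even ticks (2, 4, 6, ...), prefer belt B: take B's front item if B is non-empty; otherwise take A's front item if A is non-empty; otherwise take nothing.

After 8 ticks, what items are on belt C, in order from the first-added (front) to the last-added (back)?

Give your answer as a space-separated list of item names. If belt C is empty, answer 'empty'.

Tick 1: prefer A, take nail from A; A=[ingot] B=[tube,valve,knob,node] C=[nail]
Tick 2: prefer B, take tube from B; A=[ingot] B=[valve,knob,node] C=[nail,tube]
Tick 3: prefer A, take ingot from A; A=[-] B=[valve,knob,node] C=[nail,tube,ingot]
Tick 4: prefer B, take valve from B; A=[-] B=[knob,node] C=[nail,tube,ingot,valve]
Tick 5: prefer A, take knob from B; A=[-] B=[node] C=[nail,tube,ingot,valve,knob]
Tick 6: prefer B, take node from B; A=[-] B=[-] C=[nail,tube,ingot,valve,knob,node]
Tick 7: prefer A, both empty, nothing taken; A=[-] B=[-] C=[nail,tube,ingot,valve,knob,node]
Tick 8: prefer B, both empty, nothing taken; A=[-] B=[-] C=[nail,tube,ingot,valve,knob,node]

Answer: nail tube ingot valve knob node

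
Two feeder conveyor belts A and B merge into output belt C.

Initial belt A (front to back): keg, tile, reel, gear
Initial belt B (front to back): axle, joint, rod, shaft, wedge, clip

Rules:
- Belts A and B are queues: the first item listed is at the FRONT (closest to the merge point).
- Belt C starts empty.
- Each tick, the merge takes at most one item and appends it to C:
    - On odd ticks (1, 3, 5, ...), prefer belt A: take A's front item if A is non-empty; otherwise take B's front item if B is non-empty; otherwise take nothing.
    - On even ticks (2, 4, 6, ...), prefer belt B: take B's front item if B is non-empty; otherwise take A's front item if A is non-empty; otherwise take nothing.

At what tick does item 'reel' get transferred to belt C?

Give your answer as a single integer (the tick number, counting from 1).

Answer: 5

Derivation:
Tick 1: prefer A, take keg from A; A=[tile,reel,gear] B=[axle,joint,rod,shaft,wedge,clip] C=[keg]
Tick 2: prefer B, take axle from B; A=[tile,reel,gear] B=[joint,rod,shaft,wedge,clip] C=[keg,axle]
Tick 3: prefer A, take tile from A; A=[reel,gear] B=[joint,rod,shaft,wedge,clip] C=[keg,axle,tile]
Tick 4: prefer B, take joint from B; A=[reel,gear] B=[rod,shaft,wedge,clip] C=[keg,axle,tile,joint]
Tick 5: prefer A, take reel from A; A=[gear] B=[rod,shaft,wedge,clip] C=[keg,axle,tile,joint,reel]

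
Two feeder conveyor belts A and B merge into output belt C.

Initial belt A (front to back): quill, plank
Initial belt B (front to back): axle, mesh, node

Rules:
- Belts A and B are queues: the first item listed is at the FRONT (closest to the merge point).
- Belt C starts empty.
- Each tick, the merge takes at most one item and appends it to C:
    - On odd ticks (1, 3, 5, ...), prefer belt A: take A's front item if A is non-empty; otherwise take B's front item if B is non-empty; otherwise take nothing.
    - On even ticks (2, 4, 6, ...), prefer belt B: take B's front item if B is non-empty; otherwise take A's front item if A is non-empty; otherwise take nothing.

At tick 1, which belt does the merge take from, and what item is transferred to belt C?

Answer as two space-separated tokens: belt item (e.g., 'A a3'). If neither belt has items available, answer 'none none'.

Tick 1: prefer A, take quill from A; A=[plank] B=[axle,mesh,node] C=[quill]

Answer: A quill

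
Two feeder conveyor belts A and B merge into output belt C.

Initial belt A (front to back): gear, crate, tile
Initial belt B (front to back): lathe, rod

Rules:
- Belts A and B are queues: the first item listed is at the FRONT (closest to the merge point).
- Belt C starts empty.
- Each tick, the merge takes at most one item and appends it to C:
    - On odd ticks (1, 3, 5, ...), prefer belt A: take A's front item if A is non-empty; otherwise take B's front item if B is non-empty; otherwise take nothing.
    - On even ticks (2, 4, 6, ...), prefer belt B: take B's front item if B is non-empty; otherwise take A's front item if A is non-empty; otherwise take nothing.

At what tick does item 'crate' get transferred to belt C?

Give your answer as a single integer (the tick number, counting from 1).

Answer: 3

Derivation:
Tick 1: prefer A, take gear from A; A=[crate,tile] B=[lathe,rod] C=[gear]
Tick 2: prefer B, take lathe from B; A=[crate,tile] B=[rod] C=[gear,lathe]
Tick 3: prefer A, take crate from A; A=[tile] B=[rod] C=[gear,lathe,crate]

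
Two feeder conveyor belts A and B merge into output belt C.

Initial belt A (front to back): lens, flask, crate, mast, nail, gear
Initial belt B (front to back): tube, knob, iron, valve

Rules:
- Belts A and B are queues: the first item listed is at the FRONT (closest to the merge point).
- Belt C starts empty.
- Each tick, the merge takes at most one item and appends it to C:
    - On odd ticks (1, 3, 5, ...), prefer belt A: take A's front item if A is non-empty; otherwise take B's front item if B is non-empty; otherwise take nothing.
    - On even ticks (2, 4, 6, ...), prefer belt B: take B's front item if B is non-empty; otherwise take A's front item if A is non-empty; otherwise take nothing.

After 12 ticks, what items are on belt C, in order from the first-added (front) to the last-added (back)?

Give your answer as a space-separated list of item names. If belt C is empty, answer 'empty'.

Tick 1: prefer A, take lens from A; A=[flask,crate,mast,nail,gear] B=[tube,knob,iron,valve] C=[lens]
Tick 2: prefer B, take tube from B; A=[flask,crate,mast,nail,gear] B=[knob,iron,valve] C=[lens,tube]
Tick 3: prefer A, take flask from A; A=[crate,mast,nail,gear] B=[knob,iron,valve] C=[lens,tube,flask]
Tick 4: prefer B, take knob from B; A=[crate,mast,nail,gear] B=[iron,valve] C=[lens,tube,flask,knob]
Tick 5: prefer A, take crate from A; A=[mast,nail,gear] B=[iron,valve] C=[lens,tube,flask,knob,crate]
Tick 6: prefer B, take iron from B; A=[mast,nail,gear] B=[valve] C=[lens,tube,flask,knob,crate,iron]
Tick 7: prefer A, take mast from A; A=[nail,gear] B=[valve] C=[lens,tube,flask,knob,crate,iron,mast]
Tick 8: prefer B, take valve from B; A=[nail,gear] B=[-] C=[lens,tube,flask,knob,crate,iron,mast,valve]
Tick 9: prefer A, take nail from A; A=[gear] B=[-] C=[lens,tube,flask,knob,crate,iron,mast,valve,nail]
Tick 10: prefer B, take gear from A; A=[-] B=[-] C=[lens,tube,flask,knob,crate,iron,mast,valve,nail,gear]
Tick 11: prefer A, both empty, nothing taken; A=[-] B=[-] C=[lens,tube,flask,knob,crate,iron,mast,valve,nail,gear]
Tick 12: prefer B, both empty, nothing taken; A=[-] B=[-] C=[lens,tube,flask,knob,crate,iron,mast,valve,nail,gear]

Answer: lens tube flask knob crate iron mast valve nail gear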